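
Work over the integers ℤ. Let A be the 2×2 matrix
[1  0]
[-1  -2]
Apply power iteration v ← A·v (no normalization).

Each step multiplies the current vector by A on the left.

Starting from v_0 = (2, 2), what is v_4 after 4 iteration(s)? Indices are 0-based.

v_0 = (2, 2).
v_1 = A·v_0 = (2, -6).
v_2 = A·v_1 = (2, 10).
v_3 = A·v_2 = (2, -22).
v_4 = A·v_3 = (2, 42).

v_4 = (2, 42)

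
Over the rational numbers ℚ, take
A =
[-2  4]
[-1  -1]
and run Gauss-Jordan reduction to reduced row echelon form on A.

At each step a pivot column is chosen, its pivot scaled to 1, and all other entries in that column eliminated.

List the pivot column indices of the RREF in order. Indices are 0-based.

[1] R0 /= -2  ⇒  (1, -2)
     R1 -= -1·R0  ⇒  (0, -3)
[2] R1 /= -3  ⇒  (0, 1)
     R0 -= -2·R1  ⇒  (1, 0)

pivot columns: 0, 1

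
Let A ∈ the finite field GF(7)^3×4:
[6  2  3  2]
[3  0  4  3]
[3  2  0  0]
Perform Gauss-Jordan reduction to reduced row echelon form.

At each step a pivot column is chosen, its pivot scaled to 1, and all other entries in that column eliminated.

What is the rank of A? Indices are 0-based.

rank = 3

step 1: normalize row 0 (÷6) = (1, 5, 4, 5)
  row 1: subtract 3×row0 = (0, 6, 6, 2)
  row 2: subtract 3×row0 = (0, 1, 2, 6)
step 2: normalize row 1 (÷6) = (0, 1, 1, 5)
  row 0: subtract 5×row1 = (1, 0, 6, 1)
  row 2: subtract 1×row1 = (0, 0, 1, 1)
step 3: normalize row 2 (÷1) = (0, 0, 1, 1)
  row 0: subtract 6×row2 = (1, 0, 0, 2)
  row 1: subtract 1×row2 = (0, 1, 0, 4)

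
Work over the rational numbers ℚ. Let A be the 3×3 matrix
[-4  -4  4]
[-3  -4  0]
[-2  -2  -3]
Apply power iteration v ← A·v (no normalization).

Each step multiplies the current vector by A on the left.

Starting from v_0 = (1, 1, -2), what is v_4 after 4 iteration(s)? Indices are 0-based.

v_0 = (1, 1, -2).
v_1 = A·v_0 = (-16, -7, 2).
v_2 = A·v_1 = (100, 76, 40).
v_3 = A·v_2 = (-544, -604, -472).
v_4 = A·v_3 = (2704, 4048, 3712).

v_4 = (2704, 4048, 3712)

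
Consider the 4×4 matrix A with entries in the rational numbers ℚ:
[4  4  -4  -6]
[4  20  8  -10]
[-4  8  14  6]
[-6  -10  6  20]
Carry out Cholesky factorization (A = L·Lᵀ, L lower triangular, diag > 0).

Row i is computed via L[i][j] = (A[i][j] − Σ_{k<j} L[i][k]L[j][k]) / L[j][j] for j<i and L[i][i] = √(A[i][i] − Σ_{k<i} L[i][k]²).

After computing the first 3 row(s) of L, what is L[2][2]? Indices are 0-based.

L[2][2] = 1

Step 1: L[0][0] = √(4) = 2.
  L[1][0] = (4) / L[0][0] = 2.
Step 2: L[1][1] = √(16) = 4.
  L[2][0] = (-4) / L[0][0] = -2.
  L[2][1] = (12) / L[1][1] = 3.
Step 3: L[2][2] = √(1) = 1.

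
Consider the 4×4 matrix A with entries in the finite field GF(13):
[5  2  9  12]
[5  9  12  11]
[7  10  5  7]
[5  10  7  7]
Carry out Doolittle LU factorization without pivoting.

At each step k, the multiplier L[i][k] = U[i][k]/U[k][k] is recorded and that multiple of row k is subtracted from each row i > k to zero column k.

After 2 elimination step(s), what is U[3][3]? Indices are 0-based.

[col 0] pivot 5
  R1 -= 1*R0 → (0, 7, 3, 12)  (L[1][0] := 1)
  R2 -= 4*R0 → (0, 2, 8, 11)  (L[2][0] := 4)
  R3 -= 1*R0 → (0, 8, 11, 8)  (L[3][0] := 1)
[col 1] pivot 7
  R2 -= 4*R1 → (0, 0, 9, 2)  (L[2][1] := 4)
  R3 -= 3*R1 → (0, 0, 2, 11)  (L[3][1] := 3)

U[3][3] = 11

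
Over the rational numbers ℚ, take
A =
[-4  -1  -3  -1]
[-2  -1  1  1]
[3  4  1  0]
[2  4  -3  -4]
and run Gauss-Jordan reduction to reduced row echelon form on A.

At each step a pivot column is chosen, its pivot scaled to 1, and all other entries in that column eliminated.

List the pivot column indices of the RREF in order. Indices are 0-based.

pivot(0,0)=-4: scale R0 → (1, 1/4, 3/4, 1/4)
  clear (1,0): R1 −= (-2)R0 → (0, -1/2, 5/2, 3/2)
  clear (2,0): R2 −= (3)R0 → (0, 13/4, -5/4, -3/4)
  clear (3,0): R3 −= (2)R0 → (0, 7/2, -9/2, -9/2)
pivot(1,1)=-1/2: scale R1 → (0, 1, -5, -3)
  clear (0,1): R0 −= (1/4)R1 → (1, 0, 2, 1)
  clear (2,1): R2 −= (13/4)R1 → (0, 0, 15, 9)
  clear (3,1): R3 −= (7/2)R1 → (0, 0, 13, 6)
pivot(2,2)=15: scale R2 → (0, 0, 1, 3/5)
  clear (0,2): R0 −= (2)R2 → (1, 0, 0, -1/5)
  clear (1,2): R1 −= (-5)R2 → (0, 1, 0, 0)
  clear (3,2): R3 −= (13)R2 → (0, 0, 0, -9/5)
pivot(3,3)=-9/5: scale R3 → (0, 0, 0, 1)
  clear (0,3): R0 −= (-1/5)R3 → (1, 0, 0, 0)
  clear (2,3): R2 −= (3/5)R3 → (0, 0, 1, 0)

pivot columns: 0, 1, 2, 3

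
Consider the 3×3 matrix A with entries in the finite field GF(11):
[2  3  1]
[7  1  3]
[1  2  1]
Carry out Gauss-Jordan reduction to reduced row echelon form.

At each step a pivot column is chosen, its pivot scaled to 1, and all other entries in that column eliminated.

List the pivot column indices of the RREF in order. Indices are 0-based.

pivot columns: 0, 1, 2

pivot(0,0)=2: scale R0 → (1, 7, 6)
  clear (1,0): R1 −= (7)R0 → (0, 7, 5)
  clear (2,0): R2 −= (1)R0 → (0, 6, 6)
pivot(1,1)=7: scale R1 → (0, 1, 7)
  clear (0,1): R0 −= (7)R1 → (1, 0, 1)
  clear (2,1): R2 −= (6)R1 → (0, 0, 8)
pivot(2,2)=8: scale R2 → (0, 0, 1)
  clear (0,2): R0 −= (1)R2 → (1, 0, 0)
  clear (1,2): R1 −= (7)R2 → (0, 1, 0)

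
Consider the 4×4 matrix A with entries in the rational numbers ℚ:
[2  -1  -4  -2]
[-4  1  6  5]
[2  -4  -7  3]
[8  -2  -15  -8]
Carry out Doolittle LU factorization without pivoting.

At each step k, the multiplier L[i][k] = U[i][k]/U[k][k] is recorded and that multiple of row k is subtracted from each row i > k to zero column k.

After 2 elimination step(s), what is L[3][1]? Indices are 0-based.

L[3][1] = -2

[col 0] pivot 2
  R1 -= -2*R0 → (0, -1, -2, 1)  (L[1][0] := -2)
  R2 -= 1*R0 → (0, -3, -3, 5)  (L[2][0] := 1)
  R3 -= 4*R0 → (0, 2, 1, 0)  (L[3][0] := 4)
[col 1] pivot -1
  R2 -= 3*R1 → (0, 0, 3, 2)  (L[2][1] := 3)
  R3 -= -2*R1 → (0, 0, -3, 2)  (L[3][1] := -2)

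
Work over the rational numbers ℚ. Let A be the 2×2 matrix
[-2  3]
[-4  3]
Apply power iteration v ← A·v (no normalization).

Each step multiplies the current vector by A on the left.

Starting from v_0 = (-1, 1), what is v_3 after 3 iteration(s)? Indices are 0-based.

v_3 = (-19, -41)

v_0 = (-1, 1).
v_1 = A·v_0 = (5, 7).
v_2 = A·v_1 = (11, 1).
v_3 = A·v_2 = (-19, -41).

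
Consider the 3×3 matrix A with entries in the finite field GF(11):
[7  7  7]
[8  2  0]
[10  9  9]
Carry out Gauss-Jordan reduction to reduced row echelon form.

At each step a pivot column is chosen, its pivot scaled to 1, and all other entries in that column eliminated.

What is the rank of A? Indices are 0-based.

rank = 3

step 1: normalize row 0 (÷7) = (1, 1, 1)
  row 1: subtract 8×row0 = (0, 5, 3)
  row 2: subtract 10×row0 = (0, 10, 10)
step 2: normalize row 1 (÷5) = (0, 1, 5)
  row 0: subtract 1×row1 = (1, 0, 7)
  row 2: subtract 10×row1 = (0, 0, 4)
step 3: normalize row 2 (÷4) = (0, 0, 1)
  row 0: subtract 7×row2 = (1, 0, 0)
  row 1: subtract 5×row2 = (0, 1, 0)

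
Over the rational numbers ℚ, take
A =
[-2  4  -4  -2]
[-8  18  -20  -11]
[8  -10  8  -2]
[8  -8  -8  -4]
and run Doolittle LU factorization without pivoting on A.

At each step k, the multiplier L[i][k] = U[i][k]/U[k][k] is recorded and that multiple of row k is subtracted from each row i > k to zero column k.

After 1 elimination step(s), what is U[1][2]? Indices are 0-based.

k=0: U[0][0]=-2
  eliminate (1,0): mult=4, new row 1: (0, 2, -4, -3); set L[1][0]=4
  eliminate (2,0): mult=-4, new row 2: (0, 6, -8, -10); set L[2][0]=-4
  eliminate (3,0): mult=-4, new row 3: (0, 8, -24, -12); set L[3][0]=-4

U[1][2] = -4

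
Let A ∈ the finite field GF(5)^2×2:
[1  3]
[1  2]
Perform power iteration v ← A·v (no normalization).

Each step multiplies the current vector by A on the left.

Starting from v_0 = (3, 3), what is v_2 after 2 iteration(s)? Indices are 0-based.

v_0 = (3, 3).
v_1 = A·v_0 = (2, 4).
v_2 = A·v_1 = (4, 0).

v_2 = (4, 0)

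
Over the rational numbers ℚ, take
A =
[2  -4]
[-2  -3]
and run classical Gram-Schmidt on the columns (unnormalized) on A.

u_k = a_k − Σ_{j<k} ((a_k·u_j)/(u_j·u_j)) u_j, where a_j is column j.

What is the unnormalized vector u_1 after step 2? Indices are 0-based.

Step 1: u_0 = a_0 = (2, -2).
Step 2: u_1 = a_1 − (-1/4)·u_0 = (-7/2, -7/2).

u_1 = (-7/2, -7/2)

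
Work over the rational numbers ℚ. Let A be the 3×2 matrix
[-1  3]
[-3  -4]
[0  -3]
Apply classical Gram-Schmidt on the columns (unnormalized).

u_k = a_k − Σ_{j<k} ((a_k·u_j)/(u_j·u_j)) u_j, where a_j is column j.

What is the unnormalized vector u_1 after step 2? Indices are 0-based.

Step 1: u_0 = a_0 = (-1, -3, 0).
Step 2: u_1 = a_1 − (9/10)·u_0 = (39/10, -13/10, -3).

u_1 = (39/10, -13/10, -3)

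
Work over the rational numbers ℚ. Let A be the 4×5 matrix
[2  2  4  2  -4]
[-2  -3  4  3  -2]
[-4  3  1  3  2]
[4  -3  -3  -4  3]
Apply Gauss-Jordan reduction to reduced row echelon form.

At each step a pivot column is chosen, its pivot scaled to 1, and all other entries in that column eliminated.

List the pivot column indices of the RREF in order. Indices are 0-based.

[1] R0 /= 2  ⇒  (1, 1, 2, 1, -2)
     R1 -= -2·R0  ⇒  (0, -1, 8, 5, -6)
     R2 -= -4·R0  ⇒  (0, 7, 9, 7, -6)
     R3 -= 4·R0  ⇒  (0, -7, -11, -8, 11)
[2] R1 /= -1  ⇒  (0, 1, -8, -5, 6)
     R0 -= 1·R1  ⇒  (1, 0, 10, 6, -8)
     R2 -= 7·R1  ⇒  (0, 0, 65, 42, -48)
     R3 -= -7·R1  ⇒  (0, 0, -67, -43, 53)
[3] R2 /= 65  ⇒  (0, 0, 1, 42/65, -48/65)
     R0 -= 10·R2  ⇒  (1, 0, 0, -6/13, -8/13)
     R1 -= -8·R2  ⇒  (0, 1, 0, 11/65, 6/65)
     R3 -= -67·R2  ⇒  (0, 0, 0, 19/65, 229/65)
[4] R3 /= 19/65  ⇒  (0, 0, 0, 1, 229/19)
     R0 -= -6/13·R3  ⇒  (1, 0, 0, 0, 94/19)
     R1 -= 11/65·R3  ⇒  (0, 1, 0, 0, -37/19)
     R2 -= 42/65·R3  ⇒  (0, 0, 1, 0, -162/19)

pivot columns: 0, 1, 2, 3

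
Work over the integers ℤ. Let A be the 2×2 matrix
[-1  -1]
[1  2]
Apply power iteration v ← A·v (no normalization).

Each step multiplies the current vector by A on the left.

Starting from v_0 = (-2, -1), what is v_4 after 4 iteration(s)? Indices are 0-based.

v_0 = (-2, -1).
v_1 = A·v_0 = (3, -4).
v_2 = A·v_1 = (1, -5).
v_3 = A·v_2 = (4, -9).
v_4 = A·v_3 = (5, -14).

v_4 = (5, -14)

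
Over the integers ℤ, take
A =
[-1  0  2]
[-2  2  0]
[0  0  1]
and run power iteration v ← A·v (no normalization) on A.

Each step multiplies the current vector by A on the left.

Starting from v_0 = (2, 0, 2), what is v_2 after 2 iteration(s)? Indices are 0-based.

v_2 = (2, -12, 2)

v_0 = (2, 0, 2).
v_1 = A·v_0 = (2, -4, 2).
v_2 = A·v_1 = (2, -12, 2).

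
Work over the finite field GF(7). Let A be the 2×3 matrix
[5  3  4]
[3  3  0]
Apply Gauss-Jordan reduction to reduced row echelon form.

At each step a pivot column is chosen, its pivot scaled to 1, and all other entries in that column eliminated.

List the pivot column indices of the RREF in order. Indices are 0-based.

[1] R0 /= 5  ⇒  (1, 2, 5)
     R1 -= 3·R0  ⇒  (0, 4, 6)
[2] R1 /= 4  ⇒  (0, 1, 5)
     R0 -= 2·R1  ⇒  (1, 0, 2)

pivot columns: 0, 1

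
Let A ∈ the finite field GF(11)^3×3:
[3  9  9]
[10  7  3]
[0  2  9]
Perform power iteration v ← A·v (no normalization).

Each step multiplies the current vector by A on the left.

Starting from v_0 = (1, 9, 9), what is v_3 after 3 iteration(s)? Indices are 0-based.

v_0 = (1, 9, 9).
v_1 = A·v_0 = (0, 1, 0).
v_2 = A·v_1 = (9, 7, 2).
v_3 = A·v_2 = (9, 2, 10).

v_3 = (9, 2, 10)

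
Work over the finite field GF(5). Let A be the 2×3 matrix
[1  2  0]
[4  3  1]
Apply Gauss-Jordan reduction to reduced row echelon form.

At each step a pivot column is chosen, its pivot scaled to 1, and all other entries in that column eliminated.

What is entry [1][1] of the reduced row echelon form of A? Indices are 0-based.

pivot(0,0)=1: scale R0 → (1, 2, 0)
  clear (1,0): R1 −= (4)R0 → (0, 0, 1)
col 1: no nonzero at/below row 1; advance.
pivot(1,2)=1: scale R1 → (0, 0, 1)

M[1][1] = 0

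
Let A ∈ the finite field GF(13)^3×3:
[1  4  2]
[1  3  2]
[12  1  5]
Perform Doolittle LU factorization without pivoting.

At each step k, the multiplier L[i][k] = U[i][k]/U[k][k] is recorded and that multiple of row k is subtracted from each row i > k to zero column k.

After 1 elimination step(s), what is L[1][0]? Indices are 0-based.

[col 0] pivot 1
  R1 -= 1*R0 → (0, 12, 0)  (L[1][0] := 1)
  R2 -= 12*R0 → (0, 5, 7)  (L[2][0] := 12)

L[1][0] = 1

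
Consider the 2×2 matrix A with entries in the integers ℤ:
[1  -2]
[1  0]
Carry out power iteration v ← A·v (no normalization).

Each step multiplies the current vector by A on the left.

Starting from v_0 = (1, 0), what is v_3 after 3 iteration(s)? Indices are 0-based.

v_0 = (1, 0).
v_1 = A·v_0 = (1, 1).
v_2 = A·v_1 = (-1, 1).
v_3 = A·v_2 = (-3, -1).

v_3 = (-3, -1)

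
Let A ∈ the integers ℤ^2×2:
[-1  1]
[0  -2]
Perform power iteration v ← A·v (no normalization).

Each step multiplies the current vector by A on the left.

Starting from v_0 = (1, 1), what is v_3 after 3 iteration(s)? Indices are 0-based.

v_3 = (6, -8)

v_0 = (1, 1).
v_1 = A·v_0 = (0, -2).
v_2 = A·v_1 = (-2, 4).
v_3 = A·v_2 = (6, -8).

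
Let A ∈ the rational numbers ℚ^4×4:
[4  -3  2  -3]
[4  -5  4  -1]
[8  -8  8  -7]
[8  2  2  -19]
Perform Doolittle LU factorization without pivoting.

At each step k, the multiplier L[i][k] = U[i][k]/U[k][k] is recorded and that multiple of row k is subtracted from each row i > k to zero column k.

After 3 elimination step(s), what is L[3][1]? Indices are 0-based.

L[3][1] = -4

[col 0] pivot 4
  R1 -= 1*R0 → (0, -2, 2, 2)  (L[1][0] := 1)
  R2 -= 2*R0 → (0, -2, 4, -1)  (L[2][0] := 2)
  R3 -= 2*R0 → (0, 8, -2, -13)  (L[3][0] := 2)
[col 1] pivot -2
  R2 -= 1*R1 → (0, 0, 2, -3)  (L[2][1] := 1)
  R3 -= -4*R1 → (0, 0, 6, -5)  (L[3][1] := -4)
[col 2] pivot 2
  R3 -= 3*R2 → (0, 0, 0, 4)  (L[3][2] := 3)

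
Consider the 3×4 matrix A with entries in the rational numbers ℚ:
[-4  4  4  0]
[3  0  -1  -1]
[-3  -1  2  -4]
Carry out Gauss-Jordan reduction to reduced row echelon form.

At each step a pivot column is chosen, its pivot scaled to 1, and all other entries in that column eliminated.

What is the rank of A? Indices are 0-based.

rank = 3

step 1: normalize row 0 (÷-4) = (1, -1, -1, 0)
  row 1: subtract 3×row0 = (0, 3, 2, -1)
  row 2: subtract -3×row0 = (0, -4, -1, -4)
step 2: normalize row 1 (÷3) = (0, 1, 2/3, -1/3)
  row 0: subtract -1×row1 = (1, 0, -1/3, -1/3)
  row 2: subtract -4×row1 = (0, 0, 5/3, -16/3)
step 3: normalize row 2 (÷5/3) = (0, 0, 1, -16/5)
  row 0: subtract -1/3×row2 = (1, 0, 0, -7/5)
  row 1: subtract 2/3×row2 = (0, 1, 0, 9/5)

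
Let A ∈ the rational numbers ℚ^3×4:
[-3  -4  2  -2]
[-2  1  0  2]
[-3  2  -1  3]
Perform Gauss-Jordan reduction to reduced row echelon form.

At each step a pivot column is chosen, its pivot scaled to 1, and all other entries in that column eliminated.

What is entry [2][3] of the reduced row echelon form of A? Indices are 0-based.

M[2][3] = 5/9

[1] R0 /= -3  ⇒  (1, 4/3, -2/3, 2/3)
     R1 -= -2·R0  ⇒  (0, 11/3, -4/3, 10/3)
     R2 -= -3·R0  ⇒  (0, 6, -3, 5)
[2] R1 /= 11/3  ⇒  (0, 1, -4/11, 10/11)
     R0 -= 4/3·R1  ⇒  (1, 0, -2/11, -6/11)
     R2 -= 6·R1  ⇒  (0, 0, -9/11, -5/11)
[3] R2 /= -9/11  ⇒  (0, 0, 1, 5/9)
     R0 -= -2/11·R2  ⇒  (1, 0, 0, -4/9)
     R1 -= -4/11·R2  ⇒  (0, 1, 0, 10/9)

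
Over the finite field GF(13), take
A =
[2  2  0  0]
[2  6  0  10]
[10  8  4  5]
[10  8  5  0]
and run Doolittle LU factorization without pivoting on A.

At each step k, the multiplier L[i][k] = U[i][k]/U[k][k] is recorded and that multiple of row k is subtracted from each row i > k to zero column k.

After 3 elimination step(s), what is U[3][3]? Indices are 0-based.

U[3][3] = 12

[col 0] pivot 2
  R1 -= 1*R0 → (0, 4, 0, 10)  (L[1][0] := 1)
  R2 -= 5*R0 → (0, 11, 4, 5)  (L[2][0] := 5)
  R3 -= 5*R0 → (0, 11, 5, 0)  (L[3][0] := 5)
[col 1] pivot 4
  R2 -= 6*R1 → (0, 0, 4, 10)  (L[2][1] := 6)
  R3 -= 6*R1 → (0, 0, 5, 5)  (L[3][1] := 6)
[col 2] pivot 4
  R3 -= 11*R2 → (0, 0, 0, 12)  (L[3][2] := 11)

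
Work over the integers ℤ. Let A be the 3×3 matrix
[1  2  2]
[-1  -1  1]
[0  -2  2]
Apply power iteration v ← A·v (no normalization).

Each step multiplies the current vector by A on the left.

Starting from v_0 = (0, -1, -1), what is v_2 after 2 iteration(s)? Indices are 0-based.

v_2 = (-4, 4, 0)

v_0 = (0, -1, -1).
v_1 = A·v_0 = (-4, 0, 0).
v_2 = A·v_1 = (-4, 4, 0).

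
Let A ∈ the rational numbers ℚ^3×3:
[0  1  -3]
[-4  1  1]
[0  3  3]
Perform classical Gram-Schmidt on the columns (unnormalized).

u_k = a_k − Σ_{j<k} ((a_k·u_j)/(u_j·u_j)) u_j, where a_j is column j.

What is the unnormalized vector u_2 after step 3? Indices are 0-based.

Step 1: u_0 = a_0 = (0, -4, 0).
Step 2: u_1 = a_1 − (-1/4)·u_0 = (1, 0, 3).
Step 3: u_2 = a_2 − (-1/4)·u_0 − (3/5)·u_1 = (-18/5, 0, 6/5).

u_2 = (-18/5, 0, 6/5)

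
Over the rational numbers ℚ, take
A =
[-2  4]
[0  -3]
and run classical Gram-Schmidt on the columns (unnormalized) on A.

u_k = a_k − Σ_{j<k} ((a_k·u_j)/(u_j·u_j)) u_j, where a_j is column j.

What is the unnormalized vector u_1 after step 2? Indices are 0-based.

u_1 = (0, -3)

Step 1: u_0 = a_0 = (-2, 0).
Step 2: u_1 = a_1 − (-2)·u_0 = (0, -3).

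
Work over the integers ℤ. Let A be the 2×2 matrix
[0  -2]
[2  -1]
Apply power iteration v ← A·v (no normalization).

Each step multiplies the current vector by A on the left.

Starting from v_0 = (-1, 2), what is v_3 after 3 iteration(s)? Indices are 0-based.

v_3 = (8, 20)

v_0 = (-1, 2).
v_1 = A·v_0 = (-4, -4).
v_2 = A·v_1 = (8, -4).
v_3 = A·v_2 = (8, 20).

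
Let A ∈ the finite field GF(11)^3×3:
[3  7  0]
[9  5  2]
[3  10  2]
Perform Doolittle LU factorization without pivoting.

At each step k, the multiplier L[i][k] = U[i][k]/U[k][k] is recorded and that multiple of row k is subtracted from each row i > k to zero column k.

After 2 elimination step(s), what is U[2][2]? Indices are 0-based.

U[2][2] = 1

k=0: U[0][0]=3
  eliminate (1,0): mult=3, new row 1: (0, 6, 2); set L[1][0]=3
  eliminate (2,0): mult=1, new row 2: (0, 3, 2); set L[2][0]=1
k=1: U[1][1]=6
  eliminate (2,1): mult=6, new row 2: (0, 0, 1); set L[2][1]=6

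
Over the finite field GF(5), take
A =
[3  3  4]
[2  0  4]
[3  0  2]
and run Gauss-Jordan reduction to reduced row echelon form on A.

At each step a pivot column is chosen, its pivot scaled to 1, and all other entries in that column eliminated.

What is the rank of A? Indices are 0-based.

[1] R0 /= 3  ⇒  (1, 1, 3)
     R1 -= 2·R0  ⇒  (0, 3, 3)
     R2 -= 3·R0  ⇒  (0, 2, 3)
[2] R1 /= 3  ⇒  (0, 1, 1)
     R0 -= 1·R1  ⇒  (1, 0, 2)
     R2 -= 2·R1  ⇒  (0, 0, 1)
[3] R2 /= 1  ⇒  (0, 0, 1)
     R0 -= 2·R2  ⇒  (1, 0, 0)
     R1 -= 1·R2  ⇒  (0, 1, 0)

rank = 3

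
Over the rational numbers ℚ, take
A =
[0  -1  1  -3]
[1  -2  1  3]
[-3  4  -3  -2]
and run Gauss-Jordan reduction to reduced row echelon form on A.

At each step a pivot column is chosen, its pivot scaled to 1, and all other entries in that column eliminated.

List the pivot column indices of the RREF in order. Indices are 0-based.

pivot columns: 0, 1, 2

pivot(0,0): swap R0↔R1
pivot(0,0)=1: scale R0 → (1, -2, 1, 3)
  clear (2,0): R2 −= (-3)R0 → (0, -2, 0, 7)
pivot(1,1)=-1: scale R1 → (0, 1, -1, 3)
  clear (0,1): R0 −= (-2)R1 → (1, 0, -1, 9)
  clear (2,1): R2 −= (-2)R1 → (0, 0, -2, 13)
pivot(2,2)=-2: scale R2 → (0, 0, 1, -13/2)
  clear (0,2): R0 −= (-1)R2 → (1, 0, 0, 5/2)
  clear (1,2): R1 −= (-1)R2 → (0, 1, 0, -7/2)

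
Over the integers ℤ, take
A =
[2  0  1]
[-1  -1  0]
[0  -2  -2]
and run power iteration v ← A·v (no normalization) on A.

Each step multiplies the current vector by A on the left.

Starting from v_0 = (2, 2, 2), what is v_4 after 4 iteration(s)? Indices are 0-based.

v_0 = (2, 2, 2).
v_1 = A·v_0 = (6, -4, -8).
v_2 = A·v_1 = (4, -2, 24).
v_3 = A·v_2 = (32, -2, -44).
v_4 = A·v_3 = (20, -30, 92).

v_4 = (20, -30, 92)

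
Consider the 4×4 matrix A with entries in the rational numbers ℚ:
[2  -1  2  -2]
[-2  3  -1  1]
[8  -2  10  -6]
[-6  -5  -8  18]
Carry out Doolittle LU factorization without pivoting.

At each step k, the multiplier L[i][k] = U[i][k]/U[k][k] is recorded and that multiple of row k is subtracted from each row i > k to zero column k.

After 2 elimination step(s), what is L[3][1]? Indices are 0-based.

L[3][1] = -4

Step 1: pivot at (0,0) is 2.
  row1 ← row1 − (-1)·row0  ⇒  L[1][0]=-1, U row1=(0, 2, 1, -1)
  row2 ← row2 − (4)·row0  ⇒  L[2][0]=4, U row2=(0, 2, 2, 2)
  row3 ← row3 − (-3)·row0  ⇒  L[3][0]=-3, U row3=(0, -8, -2, 12)
Step 2: pivot at (1,1) is 2.
  row2 ← row2 − (1)·row1  ⇒  L[2][1]=1, U row2=(0, 0, 1, 3)
  row3 ← row3 − (-4)·row1  ⇒  L[3][1]=-4, U row3=(0, 0, 2, 8)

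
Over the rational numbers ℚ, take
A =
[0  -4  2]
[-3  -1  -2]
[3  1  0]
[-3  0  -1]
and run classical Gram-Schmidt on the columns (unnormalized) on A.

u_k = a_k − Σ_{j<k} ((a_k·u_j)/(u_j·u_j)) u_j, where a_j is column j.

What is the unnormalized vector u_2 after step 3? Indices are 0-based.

u_2 = (2/25, -29/25, -21/25, 8/25)

Step 1: u_0 = a_0 = (0, -3, 3, -3).
Step 2: u_1 = a_1 − (2/9)·u_0 = (-4, -1/3, 1/3, 2/3).
Step 3: u_2 = a_2 − (1/3)·u_0 − (-12/25)·u_1 = (2/25, -29/25, -21/25, 8/25).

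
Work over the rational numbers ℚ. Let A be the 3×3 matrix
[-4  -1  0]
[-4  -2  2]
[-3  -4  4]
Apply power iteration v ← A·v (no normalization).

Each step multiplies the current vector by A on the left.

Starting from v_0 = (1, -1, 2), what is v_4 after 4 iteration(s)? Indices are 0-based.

v_4 = (282, 328, 326)

v_0 = (1, -1, 2).
v_1 = A·v_0 = (-3, 2, 9).
v_2 = A·v_1 = (10, 26, 37).
v_3 = A·v_2 = (-66, -18, 14).
v_4 = A·v_3 = (282, 328, 326).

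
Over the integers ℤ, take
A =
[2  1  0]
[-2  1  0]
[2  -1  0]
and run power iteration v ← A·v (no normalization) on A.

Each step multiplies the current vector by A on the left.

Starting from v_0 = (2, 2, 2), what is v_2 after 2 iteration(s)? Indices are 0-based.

v_2 = (10, -14, 14)

v_0 = (2, 2, 2).
v_1 = A·v_0 = (6, -2, 2).
v_2 = A·v_1 = (10, -14, 14).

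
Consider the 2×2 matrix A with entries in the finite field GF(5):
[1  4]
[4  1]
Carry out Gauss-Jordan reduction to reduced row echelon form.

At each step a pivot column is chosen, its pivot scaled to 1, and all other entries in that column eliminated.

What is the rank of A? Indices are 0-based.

rank = 1

pivot(0,0)=1: scale R0 → (1, 4)
  clear (1,0): R1 −= (4)R0 → (0, 0)
col 1: no nonzero at/below row 1; advance.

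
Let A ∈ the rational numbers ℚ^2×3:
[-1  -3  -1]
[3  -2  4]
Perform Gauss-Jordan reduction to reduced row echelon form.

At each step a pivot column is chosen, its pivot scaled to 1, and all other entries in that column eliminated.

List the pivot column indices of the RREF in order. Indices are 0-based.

[1] R0 /= -1  ⇒  (1, 3, 1)
     R1 -= 3·R0  ⇒  (0, -11, 1)
[2] R1 /= -11  ⇒  (0, 1, -1/11)
     R0 -= 3·R1  ⇒  (1, 0, 14/11)

pivot columns: 0, 1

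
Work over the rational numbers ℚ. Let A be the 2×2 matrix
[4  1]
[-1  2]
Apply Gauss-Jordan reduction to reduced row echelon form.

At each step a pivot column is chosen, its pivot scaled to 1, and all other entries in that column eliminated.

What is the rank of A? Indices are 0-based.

rank = 2

pivot(0,0)=4: scale R0 → (1, 1/4)
  clear (1,0): R1 −= (-1)R0 → (0, 9/4)
pivot(1,1)=9/4: scale R1 → (0, 1)
  clear (0,1): R0 −= (1/4)R1 → (1, 0)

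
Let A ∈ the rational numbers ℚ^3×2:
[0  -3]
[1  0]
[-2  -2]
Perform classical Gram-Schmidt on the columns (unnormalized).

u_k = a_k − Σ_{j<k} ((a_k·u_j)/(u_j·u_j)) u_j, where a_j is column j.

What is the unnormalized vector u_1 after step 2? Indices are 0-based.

Step 1: u_0 = a_0 = (0, 1, -2).
Step 2: u_1 = a_1 − (4/5)·u_0 = (-3, -4/5, -2/5).

u_1 = (-3, -4/5, -2/5)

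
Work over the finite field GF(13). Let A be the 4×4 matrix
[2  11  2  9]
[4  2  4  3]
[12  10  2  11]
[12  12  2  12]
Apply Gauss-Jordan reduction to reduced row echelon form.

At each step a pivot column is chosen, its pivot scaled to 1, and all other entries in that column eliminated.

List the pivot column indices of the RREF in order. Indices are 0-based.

pivot columns: 0, 1, 2, 3

step 1: normalize row 0 (÷2) = (1, 12, 1, 11)
  row 1: subtract 4×row0 = (0, 6, 0, 11)
  row 2: subtract 12×row0 = (0, 9, 3, 9)
  row 3: subtract 12×row0 = (0, 11, 3, 10)
step 2: normalize row 1 (÷6) = (0, 1, 0, 4)
  row 0: subtract 12×row1 = (1, 0, 1, 2)
  row 2: subtract 9×row1 = (0, 0, 3, 12)
  row 3: subtract 11×row1 = (0, 0, 3, 5)
step 3: normalize row 2 (÷3) = (0, 0, 1, 4)
  row 0: subtract 1×row2 = (1, 0, 0, 11)
  row 3: subtract 3×row2 = (0, 0, 0, 6)
step 4: normalize row 3 (÷6) = (0, 0, 0, 1)
  row 0: subtract 11×row3 = (1, 0, 0, 0)
  row 1: subtract 4×row3 = (0, 1, 0, 0)
  row 2: subtract 4×row3 = (0, 0, 1, 0)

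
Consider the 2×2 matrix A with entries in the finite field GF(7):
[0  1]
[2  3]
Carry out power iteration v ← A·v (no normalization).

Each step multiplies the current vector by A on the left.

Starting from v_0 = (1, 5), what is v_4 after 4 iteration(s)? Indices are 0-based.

v_0 = (1, 5).
v_1 = A·v_0 = (5, 3).
v_2 = A·v_1 = (3, 5).
v_3 = A·v_2 = (5, 0).
v_4 = A·v_3 = (0, 3).

v_4 = (0, 3)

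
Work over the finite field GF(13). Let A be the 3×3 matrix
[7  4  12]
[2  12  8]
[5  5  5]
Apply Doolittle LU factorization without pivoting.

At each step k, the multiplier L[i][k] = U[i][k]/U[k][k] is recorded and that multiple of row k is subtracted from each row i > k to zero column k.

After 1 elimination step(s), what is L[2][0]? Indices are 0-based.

L[2][0] = 10

k=0: U[0][0]=7
  eliminate (1,0): mult=4, new row 1: (0, 9, 12); set L[1][0]=4
  eliminate (2,0): mult=10, new row 2: (0, 4, 2); set L[2][0]=10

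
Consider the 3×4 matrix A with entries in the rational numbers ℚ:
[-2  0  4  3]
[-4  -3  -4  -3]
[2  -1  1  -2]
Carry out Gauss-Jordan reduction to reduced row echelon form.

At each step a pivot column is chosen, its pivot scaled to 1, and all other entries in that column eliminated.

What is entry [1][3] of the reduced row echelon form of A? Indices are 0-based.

step 1: normalize row 0 (÷-2) = (1, 0, -2, -3/2)
  row 1: subtract -4×row0 = (0, -3, -12, -9)
  row 2: subtract 2×row0 = (0, -1, 5, 1)
step 2: normalize row 1 (÷-3) = (0, 1, 4, 3)
  row 2: subtract -1×row1 = (0, 0, 9, 4)
step 3: normalize row 2 (÷9) = (0, 0, 1, 4/9)
  row 0: subtract -2×row2 = (1, 0, 0, -11/18)
  row 1: subtract 4×row2 = (0, 1, 0, 11/9)

M[1][3] = 11/9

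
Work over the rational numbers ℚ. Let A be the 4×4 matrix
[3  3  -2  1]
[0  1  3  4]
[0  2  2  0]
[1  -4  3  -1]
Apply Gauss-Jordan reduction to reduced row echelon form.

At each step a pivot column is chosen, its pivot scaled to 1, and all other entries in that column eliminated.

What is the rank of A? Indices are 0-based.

[1] R0 /= 3  ⇒  (1, 1, -2/3, 1/3)
     R3 -= 1·R0  ⇒  (0, -5, 11/3, -4/3)
[2] R1 /= 1  ⇒  (0, 1, 3, 4)
     R0 -= 1·R1  ⇒  (1, 0, -11/3, -11/3)
     R2 -= 2·R1  ⇒  (0, 0, -4, -8)
     R3 -= -5·R1  ⇒  (0, 0, 56/3, 56/3)
[3] R2 /= -4  ⇒  (0, 0, 1, 2)
     R0 -= -11/3·R2  ⇒  (1, 0, 0, 11/3)
     R1 -= 3·R2  ⇒  (0, 1, 0, -2)
     R3 -= 56/3·R2  ⇒  (0, 0, 0, -56/3)
[4] R3 /= -56/3  ⇒  (0, 0, 0, 1)
     R0 -= 11/3·R3  ⇒  (1, 0, 0, 0)
     R1 -= -2·R3  ⇒  (0, 1, 0, 0)
     R2 -= 2·R3  ⇒  (0, 0, 1, 0)

rank = 4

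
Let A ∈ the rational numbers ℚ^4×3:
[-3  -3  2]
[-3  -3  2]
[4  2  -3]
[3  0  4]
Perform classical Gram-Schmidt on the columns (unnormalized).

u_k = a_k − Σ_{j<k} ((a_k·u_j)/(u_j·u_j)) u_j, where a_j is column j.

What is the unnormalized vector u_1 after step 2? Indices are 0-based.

u_1 = (-51/43, -51/43, -18/43, -78/43)

Step 1: u_0 = a_0 = (-3, -3, 4, 3).
Step 2: u_1 = a_1 − (26/43)·u_0 = (-51/43, -51/43, -18/43, -78/43).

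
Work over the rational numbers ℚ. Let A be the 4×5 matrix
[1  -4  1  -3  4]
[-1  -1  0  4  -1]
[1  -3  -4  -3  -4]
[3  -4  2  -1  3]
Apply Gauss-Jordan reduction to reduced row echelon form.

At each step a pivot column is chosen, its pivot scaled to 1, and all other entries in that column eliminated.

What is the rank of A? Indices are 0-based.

[1] R0 /= 1  ⇒  (1, -4, 1, -3, 4)
     R1 -= -1·R0  ⇒  (0, -5, 1, 1, 3)
     R2 -= 1·R0  ⇒  (0, 1, -5, 0, -8)
     R3 -= 3·R0  ⇒  (0, 8, -1, 8, -9)
[2] R1 /= -5  ⇒  (0, 1, -1/5, -1/5, -3/5)
     R0 -= -4·R1  ⇒  (1, 0, 1/5, -19/5, 8/5)
     R2 -= 1·R1  ⇒  (0, 0, -24/5, 1/5, -37/5)
     R3 -= 8·R1  ⇒  (0, 0, 3/5, 48/5, -21/5)
[3] R2 /= -24/5  ⇒  (0, 0, 1, -1/24, 37/24)
     R0 -= 1/5·R2  ⇒  (1, 0, 0, -91/24, 31/24)
     R1 -= -1/5·R2  ⇒  (0, 1, 0, -5/24, -7/24)
     R3 -= 3/5·R2  ⇒  (0, 0, 0, 77/8, -41/8)
[4] R3 /= 77/8  ⇒  (0, 0, 0, 1, -41/77)
     R0 -= -91/24·R3  ⇒  (1, 0, 0, 0, -8/11)
     R1 -= -5/24·R3  ⇒  (0, 1, 0, 0, -31/77)
     R2 -= -1/24·R3  ⇒  (0, 0, 1, 0, 117/77)

rank = 4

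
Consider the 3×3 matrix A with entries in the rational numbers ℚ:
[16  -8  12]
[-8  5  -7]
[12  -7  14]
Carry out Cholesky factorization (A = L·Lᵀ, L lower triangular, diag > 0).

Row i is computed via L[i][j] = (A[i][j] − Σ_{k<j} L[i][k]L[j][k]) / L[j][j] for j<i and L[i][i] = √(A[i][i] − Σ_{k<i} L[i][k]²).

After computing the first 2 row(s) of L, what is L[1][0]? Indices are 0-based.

Step 1: L[0][0] = √(16) = 4.
  L[1][0] = (-8) / L[0][0] = -2.
Step 2: L[1][1] = √(1) = 1.

L[1][0] = -2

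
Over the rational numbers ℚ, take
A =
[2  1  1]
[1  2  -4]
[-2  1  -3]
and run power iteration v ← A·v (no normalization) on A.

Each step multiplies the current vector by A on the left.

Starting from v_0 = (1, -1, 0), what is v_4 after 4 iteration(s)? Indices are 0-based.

v_4 = (19, 17, -21)

v_0 = (1, -1, 0).
v_1 = A·v_0 = (1, -1, -3).
v_2 = A·v_1 = (-2, 11, 6).
v_3 = A·v_2 = (13, -4, -3).
v_4 = A·v_3 = (19, 17, -21).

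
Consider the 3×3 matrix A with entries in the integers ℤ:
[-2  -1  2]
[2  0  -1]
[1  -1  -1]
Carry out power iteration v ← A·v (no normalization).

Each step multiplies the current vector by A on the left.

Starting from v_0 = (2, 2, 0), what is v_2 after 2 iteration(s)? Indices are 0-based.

v_2 = (8, -12, -10)

v_0 = (2, 2, 0).
v_1 = A·v_0 = (-6, 4, 0).
v_2 = A·v_1 = (8, -12, -10).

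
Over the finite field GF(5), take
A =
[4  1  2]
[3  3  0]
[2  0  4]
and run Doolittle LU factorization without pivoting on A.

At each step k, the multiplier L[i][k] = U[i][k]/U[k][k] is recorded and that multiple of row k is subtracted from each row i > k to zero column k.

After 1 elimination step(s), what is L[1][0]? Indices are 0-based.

Step 1: pivot at (0,0) is 4.
  row1 ← row1 − (2)·row0  ⇒  L[1][0]=2, U row1=(0, 1, 1)
  row2 ← row2 − (3)·row0  ⇒  L[2][0]=3, U row2=(0, 2, 3)

L[1][0] = 2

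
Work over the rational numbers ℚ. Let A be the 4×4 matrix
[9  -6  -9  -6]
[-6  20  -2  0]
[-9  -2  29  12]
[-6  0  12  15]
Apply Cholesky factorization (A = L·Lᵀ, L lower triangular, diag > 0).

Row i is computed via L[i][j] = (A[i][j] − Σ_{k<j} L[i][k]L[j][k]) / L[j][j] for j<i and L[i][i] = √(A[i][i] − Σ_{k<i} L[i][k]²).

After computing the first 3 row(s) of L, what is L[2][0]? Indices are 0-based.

Step 1: L[0][0] = √(9) = 3.
  L[1][0] = (-6) / L[0][0] = -2.
Step 2: L[1][1] = √(16) = 4.
  L[2][0] = (-9) / L[0][0] = -3.
  L[2][1] = (-8) / L[1][1] = -2.
Step 3: L[2][2] = √(16) = 4.

L[2][0] = -3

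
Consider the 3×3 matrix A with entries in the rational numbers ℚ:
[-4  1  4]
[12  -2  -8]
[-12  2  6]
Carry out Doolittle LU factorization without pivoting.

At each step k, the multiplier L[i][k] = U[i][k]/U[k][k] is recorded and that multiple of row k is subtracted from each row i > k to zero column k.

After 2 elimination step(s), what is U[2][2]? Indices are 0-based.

[col 0] pivot -4
  R1 -= -3*R0 → (0, 1, 4)  (L[1][0] := -3)
  R2 -= 3*R0 → (0, -1, -6)  (L[2][0] := 3)
[col 1] pivot 1
  R2 -= -1*R1 → (0, 0, -2)  (L[2][1] := -1)

U[2][2] = -2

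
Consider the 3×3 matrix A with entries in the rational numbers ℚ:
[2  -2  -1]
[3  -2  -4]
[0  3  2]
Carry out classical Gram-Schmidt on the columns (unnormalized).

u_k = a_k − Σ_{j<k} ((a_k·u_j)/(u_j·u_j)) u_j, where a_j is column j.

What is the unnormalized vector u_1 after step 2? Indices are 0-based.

Step 1: u_0 = a_0 = (2, 3, 0).
Step 2: u_1 = a_1 − (-10/13)·u_0 = (-6/13, 4/13, 3).

u_1 = (-6/13, 4/13, 3)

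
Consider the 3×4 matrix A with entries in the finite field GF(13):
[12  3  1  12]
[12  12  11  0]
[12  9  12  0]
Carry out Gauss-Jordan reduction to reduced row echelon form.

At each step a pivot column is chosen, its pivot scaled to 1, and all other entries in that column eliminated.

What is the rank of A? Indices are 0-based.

step 1: normalize row 0 (÷12) = (1, 10, 12, 1)
  row 1: subtract 12×row0 = (0, 9, 10, 1)
  row 2: subtract 12×row0 = (0, 6, 11, 1)
step 2: normalize row 1 (÷9) = (0, 1, 4, 3)
  row 0: subtract 10×row1 = (1, 0, 11, 10)
  row 2: subtract 6×row1 = (0, 0, 0, 9)
skip col 2 (zero from row 2)
step 3: normalize row 2 (÷9) = (0, 0, 0, 1)
  row 0: subtract 10×row2 = (1, 0, 11, 0)
  row 1: subtract 3×row2 = (0, 1, 4, 0)

rank = 3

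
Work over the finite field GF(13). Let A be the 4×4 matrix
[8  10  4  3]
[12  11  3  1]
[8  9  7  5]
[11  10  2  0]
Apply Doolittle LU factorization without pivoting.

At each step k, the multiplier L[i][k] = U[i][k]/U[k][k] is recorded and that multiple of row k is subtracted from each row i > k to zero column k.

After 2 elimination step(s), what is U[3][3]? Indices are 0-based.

k=0: U[0][0]=8
  eliminate (1,0): mult=8, new row 1: (0, 9, 10, 3); set L[1][0]=8
  eliminate (2,0): mult=1, new row 2: (0, 12, 3, 2); set L[2][0]=1
  eliminate (3,0): mult=3, new row 3: (0, 6, 3, 4); set L[3][0]=3
k=1: U[1][1]=9
  eliminate (2,1): mult=10, new row 2: (0, 0, 7, 11); set L[2][1]=10
  eliminate (3,1): mult=5, new row 3: (0, 0, 5, 2); set L[3][1]=5

U[3][3] = 2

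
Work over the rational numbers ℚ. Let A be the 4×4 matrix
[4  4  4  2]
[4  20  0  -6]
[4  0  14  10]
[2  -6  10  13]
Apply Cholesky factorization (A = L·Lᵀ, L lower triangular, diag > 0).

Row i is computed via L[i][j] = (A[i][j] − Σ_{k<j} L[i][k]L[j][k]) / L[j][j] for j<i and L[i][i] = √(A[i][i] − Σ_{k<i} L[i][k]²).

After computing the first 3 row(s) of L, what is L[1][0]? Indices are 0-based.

L[1][0] = 2

Step 1: L[0][0] = √(4) = 2.
  L[1][0] = (4) / L[0][0] = 2.
Step 2: L[1][1] = √(16) = 4.
  L[2][0] = (4) / L[0][0] = 2.
  L[2][1] = (-4) / L[1][1] = -1.
Step 3: L[2][2] = √(9) = 3.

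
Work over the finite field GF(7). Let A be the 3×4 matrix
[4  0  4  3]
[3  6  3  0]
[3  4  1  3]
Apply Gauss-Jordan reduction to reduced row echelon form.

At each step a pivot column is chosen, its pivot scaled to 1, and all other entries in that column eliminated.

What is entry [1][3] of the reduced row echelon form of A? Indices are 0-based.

pivot(0,0)=4: scale R0 → (1, 0, 1, 6)
  clear (1,0): R1 −= (3)R0 → (0, 6, 0, 3)
  clear (2,0): R2 −= (3)R0 → (0, 4, 5, 6)
pivot(1,1)=6: scale R1 → (0, 1, 0, 4)
  clear (2,1): R2 −= (4)R1 → (0, 0, 5, 4)
pivot(2,2)=5: scale R2 → (0, 0, 1, 5)
  clear (0,2): R0 −= (1)R2 → (1, 0, 0, 1)

M[1][3] = 4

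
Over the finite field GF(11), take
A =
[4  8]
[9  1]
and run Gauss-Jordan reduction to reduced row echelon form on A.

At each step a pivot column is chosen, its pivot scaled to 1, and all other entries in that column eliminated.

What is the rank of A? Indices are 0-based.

rank = 2

pivot(0,0)=4: scale R0 → (1, 2)
  clear (1,0): R1 −= (9)R0 → (0, 5)
pivot(1,1)=5: scale R1 → (0, 1)
  clear (0,1): R0 −= (2)R1 → (1, 0)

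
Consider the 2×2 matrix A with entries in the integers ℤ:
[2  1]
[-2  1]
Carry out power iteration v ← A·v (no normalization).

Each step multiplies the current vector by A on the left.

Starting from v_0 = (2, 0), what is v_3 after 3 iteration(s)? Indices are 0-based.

v_0 = (2, 0).
v_1 = A·v_0 = (4, -4).
v_2 = A·v_1 = (4, -12).
v_3 = A·v_2 = (-4, -20).

v_3 = (-4, -20)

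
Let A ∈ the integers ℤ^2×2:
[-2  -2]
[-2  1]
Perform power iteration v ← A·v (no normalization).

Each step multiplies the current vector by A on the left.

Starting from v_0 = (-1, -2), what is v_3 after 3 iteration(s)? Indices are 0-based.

v_3 = (48, 12)

v_0 = (-1, -2).
v_1 = A·v_0 = (6, 0).
v_2 = A·v_1 = (-12, -12).
v_3 = A·v_2 = (48, 12).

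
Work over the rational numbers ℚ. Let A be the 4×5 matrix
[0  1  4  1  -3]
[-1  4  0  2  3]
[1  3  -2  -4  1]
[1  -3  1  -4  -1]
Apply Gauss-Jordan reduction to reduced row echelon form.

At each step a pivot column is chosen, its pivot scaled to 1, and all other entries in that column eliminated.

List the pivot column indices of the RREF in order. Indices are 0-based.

pivot columns: 0, 1, 2, 3

pivot(0,0): swap R0↔R1
pivot(0,0)=-1: scale R0 → (1, -4, 0, -2, -3)
  clear (2,0): R2 −= (1)R0 → (0, 7, -2, -2, 4)
  clear (3,0): R3 −= (1)R0 → (0, 1, 1, -2, 2)
pivot(1,1)=1: scale R1 → (0, 1, 4, 1, -3)
  clear (0,1): R0 −= (-4)R1 → (1, 0, 16, 2, -15)
  clear (2,1): R2 −= (7)R1 → (0, 0, -30, -9, 25)
  clear (3,1): R3 −= (1)R1 → (0, 0, -3, -3, 5)
pivot(2,2)=-30: scale R2 → (0, 0, 1, 3/10, -5/6)
  clear (0,2): R0 −= (16)R2 → (1, 0, 0, -14/5, -5/3)
  clear (1,2): R1 −= (4)R2 → (0, 1, 0, -1/5, 1/3)
  clear (3,2): R3 −= (-3)R2 → (0, 0, 0, -21/10, 5/2)
pivot(3,3)=-21/10: scale R3 → (0, 0, 0, 1, -25/21)
  clear (0,3): R0 −= (-14/5)R3 → (1, 0, 0, 0, -5)
  clear (1,3): R1 −= (-1/5)R3 → (0, 1, 0, 0, 2/21)
  clear (2,3): R2 −= (3/10)R3 → (0, 0, 1, 0, -10/21)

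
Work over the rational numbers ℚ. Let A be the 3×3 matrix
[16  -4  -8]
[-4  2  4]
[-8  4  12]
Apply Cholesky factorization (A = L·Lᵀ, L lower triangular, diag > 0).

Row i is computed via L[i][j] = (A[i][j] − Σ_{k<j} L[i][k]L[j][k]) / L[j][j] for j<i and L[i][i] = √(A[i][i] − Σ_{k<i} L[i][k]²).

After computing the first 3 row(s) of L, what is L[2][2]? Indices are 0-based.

L[2][2] = 2

Step 1: L[0][0] = √(16) = 4.
  L[1][0] = (-4) / L[0][0] = -1.
Step 2: L[1][1] = √(1) = 1.
  L[2][0] = (-8) / L[0][0] = -2.
  L[2][1] = (2) / L[1][1] = 2.
Step 3: L[2][2] = √(4) = 2.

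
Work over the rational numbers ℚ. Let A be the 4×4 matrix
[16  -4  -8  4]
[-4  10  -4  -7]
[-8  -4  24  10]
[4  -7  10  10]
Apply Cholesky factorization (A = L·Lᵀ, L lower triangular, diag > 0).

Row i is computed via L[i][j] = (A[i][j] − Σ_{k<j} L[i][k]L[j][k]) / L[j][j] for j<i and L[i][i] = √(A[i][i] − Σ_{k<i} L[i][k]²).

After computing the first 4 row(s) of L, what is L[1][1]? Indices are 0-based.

Step 1: L[0][0] = √(16) = 4.
  L[1][0] = (-4) / L[0][0] = -1.
Step 2: L[1][1] = √(9) = 3.
  L[2][0] = (-8) / L[0][0] = -2.
  L[2][1] = (-6) / L[1][1] = -2.
Step 3: L[2][2] = √(16) = 4.
  L[3][0] = (4) / L[0][0] = 1.
  L[3][1] = (-6) / L[1][1] = -2.
  L[3][2] = (8) / L[2][2] = 2.
Step 4: L[3][3] = √(1) = 1.

L[1][1] = 3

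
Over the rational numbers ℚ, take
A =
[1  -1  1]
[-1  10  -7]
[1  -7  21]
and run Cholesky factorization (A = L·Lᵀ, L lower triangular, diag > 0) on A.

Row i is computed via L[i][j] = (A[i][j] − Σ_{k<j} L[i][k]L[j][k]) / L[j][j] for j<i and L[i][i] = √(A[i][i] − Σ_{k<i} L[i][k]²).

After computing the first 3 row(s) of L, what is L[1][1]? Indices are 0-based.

Step 1: L[0][0] = √(1) = 1.
  L[1][0] = (-1) / L[0][0] = -1.
Step 2: L[1][1] = √(9) = 3.
  L[2][0] = (1) / L[0][0] = 1.
  L[2][1] = (-6) / L[1][1] = -2.
Step 3: L[2][2] = √(16) = 4.

L[1][1] = 3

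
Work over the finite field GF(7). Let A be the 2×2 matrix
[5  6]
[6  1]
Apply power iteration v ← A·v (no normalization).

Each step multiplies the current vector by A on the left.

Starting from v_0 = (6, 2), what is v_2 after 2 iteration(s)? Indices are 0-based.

v_2 = (4, 3)

v_0 = (6, 2).
v_1 = A·v_0 = (0, 3).
v_2 = A·v_1 = (4, 3).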